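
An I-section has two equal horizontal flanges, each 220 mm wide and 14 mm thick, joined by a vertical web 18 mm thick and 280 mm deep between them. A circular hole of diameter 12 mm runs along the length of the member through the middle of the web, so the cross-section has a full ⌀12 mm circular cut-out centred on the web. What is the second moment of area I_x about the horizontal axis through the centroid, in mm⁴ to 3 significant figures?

I_x ≈ 1.66 × 10⁸ mm⁴

Break the section into simple shapes (no overlaps), measuring from the bottom-left corner of the bounding box.
Bottom flange: 220 × 14, A = 3 080 mm², y = 7 mm, Ī = 50 307 mm⁴.
Web: 18 × 280, A = 5 040 mm², y = 154 mm, Ī = 32 928 000 mm⁴.
Top flange: 220 × 14, A = 3 080 mm², y = 301 mm, Ī = 50 307 mm⁴.
Hole (subtracted): ⌀12, A = 113.1 mm², y = 154 mm, Ī = 1017.9 mm⁴.
By symmetry the centroid is at mid-height, ȳ = 154 mm.
Transfer each piece to the horizontal axis through the centroid using Ī + A·d² with d = y − 154:
  bottom flange: d = -147 mm → contributes +66 606 027 mm⁴
  web: d = 0 mm → contributes +32 928 000 mm⁴
  top flange: d = 147 mm → contributes +66 606 027 mm⁴
  hole: d = 0 mm → contributes −1017.9 mm⁴
Total I = 166 139 035 mm⁴.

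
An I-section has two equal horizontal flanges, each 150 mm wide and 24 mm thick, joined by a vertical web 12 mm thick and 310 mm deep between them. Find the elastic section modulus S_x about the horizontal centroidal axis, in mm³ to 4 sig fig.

S_x ≈ 1.290 × 10⁶ mm³

Split into non-overlapping primitives; take the origin at the lower-left of the bounding box.
Bottom flange: 150 × 24, A = 3 600 mm², y = 12 mm, Ī = 172 800 mm⁴.
Web: 12 × 310, A = 3 720 mm², y = 179 mm, Ī = 29 791 000 mm⁴.
Top flange: 150 × 24, A = 3 600 mm², y = 346 mm, Ī = 172 800 mm⁴.
By symmetry the centroid is at mid-height, ȳ = 179 mm.
Transfer each piece to the horizontal centroidal axis using Ī + A·d² with d = y − 179:
  bottom flange: d = -167 mm → contributes +100 573 200 mm⁴
  web: d = 0 mm → contributes +29 791 000 mm⁴
  top flange: d = 167 mm → contributes +100 573 200 mm⁴
Total I = 230 937 400 mm⁴.
Extreme fibre distance c = 179 mm; S = I/c = 1 290 153 mm³.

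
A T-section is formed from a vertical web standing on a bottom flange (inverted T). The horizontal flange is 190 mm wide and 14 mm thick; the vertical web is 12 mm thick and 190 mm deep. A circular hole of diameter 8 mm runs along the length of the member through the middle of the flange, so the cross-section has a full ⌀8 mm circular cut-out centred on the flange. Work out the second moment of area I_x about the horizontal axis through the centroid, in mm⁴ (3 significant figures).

Split into non-overlapping primitives; take the origin at the lower-left of the bounding box.
Flange: 190 × 14, A = 2 660 mm², y = 7 mm, Ī = 43 447 mm⁴.
Web: 12 × 190, A = 2 280 mm², y = 109 mm, Ī = 6 859 000 mm⁴.
Hole (subtracted): ⌀8, A = 50.265 mm², y = 7 mm, Ī = 201.06 mm⁴.
Centroid: ȳ = ΣA·y / ΣA = 54.561 mm.
Transfer each piece to the horizontal axis through the centroid using Ī + A·d² with d = y − 54.561:
  flange: d = -47.561 mm → contributes +6 060 462 mm⁴
  web: d = 54.439 mm → contributes +13 616 052 mm⁴
  hole: d = -47.561 mm → contributes −113 903 mm⁴
Total I = 19 562 611 mm⁴.

I_x ≈ 1.96 × 10⁷ mm⁴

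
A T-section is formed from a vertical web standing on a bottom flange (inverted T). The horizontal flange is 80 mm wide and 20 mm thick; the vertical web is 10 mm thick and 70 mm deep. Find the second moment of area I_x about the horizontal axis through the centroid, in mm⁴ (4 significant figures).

Treat the section as a set of non-overlapping primitives; coordinates are from the bounding-box lower-left.
Flange: 80 × 20, A = 1 600 mm², y = 10 mm, Ī = 53333.3 mm⁴.
Web: 10 × 70, A = 700 mm², y = 55 mm, Ī = 285 833 mm⁴.
Centroid: ȳ = ΣA·y / ΣA = 23.6957 mm.
Transfer each piece to the horizontal axis through the centroid using Ī + A·d² with d = y − 23.6957:
  flange: d = -13.6957 mm → contributes +353 447 mm⁴
  web: d = 31.3043 mm → contributes +971 807 mm⁴
Total I = 1 325 254 mm⁴.

I_x ≈ 1.325 × 10⁶ mm⁴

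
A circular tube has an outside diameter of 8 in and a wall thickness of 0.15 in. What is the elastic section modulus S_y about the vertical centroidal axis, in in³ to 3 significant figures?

S_y ≈ 7.13 in³

Decompose the section into non-overlapping parts with the origin at the bottom-left of its bounding rectangle.
Outer circle: ⌀8, A = 50.265 in², x = 4 in, Ī = 201.06 in⁴.
Bore (subtracted): ⌀7.7, A = 46.566 in², x = 4 in, Ī = 172.56 in⁴.
By symmetry the centroid is at mid-width, x̄ = 4 in.
All pieces are centred on the vertical centroidal axis, so I = ΣĪ (holes subtracted) = 28.505 in⁴.
Extreme fibre distance c = 4 in; S = I/c = 7.1262 in³.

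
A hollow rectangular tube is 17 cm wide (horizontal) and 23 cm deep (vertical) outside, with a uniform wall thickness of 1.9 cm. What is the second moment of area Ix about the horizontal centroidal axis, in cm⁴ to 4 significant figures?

Ix ≈ 9451 cm⁴

Break the section into simple shapes (no overlaps), measuring from the bottom-left corner of the bounding box.
Outer rectangle: 17 × 23, A = 391 cm², y = 11.5 cm, Ī = 17236.6 cm⁴.
Inner void (subtracted): 13.2 × 19.2, A = 253.44 cm², y = 11.5 cm, Ī = 7785.68 cm⁴.
By symmetry the centroid is at mid-height, ȳ = 11.5 cm.
All pieces are centred on the horizontal centroidal axis, so I = ΣĪ (holes subtracted) = 9450.91 cm⁴.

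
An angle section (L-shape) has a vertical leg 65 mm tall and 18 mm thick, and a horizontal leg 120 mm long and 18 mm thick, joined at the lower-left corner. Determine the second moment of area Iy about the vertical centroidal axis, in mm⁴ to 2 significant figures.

Iy ≈ 4.2 × 10⁶ mm⁴

Decompose the section into non-overlapping parts with the origin at the bottom-left of its bounding rectangle.
Vertical leg: 18 × 65, A = 1 170 mm², x = 9 mm, Ī = 31 590 mm⁴.
Horizontal leg (remainder): 102 × 18, A = 1 836 mm², x = 69 mm, Ī = 1 591 812 mm⁴.
Centroid: x̄ = ΣA·x / ΣA = 45.65 mm.
Transfer each piece to the vertical centroidal axis using Ī + A·d² with d = x − 45.65:
  vertical leg: d = -36.65 mm → contributes +1 602 878 mm⁴
  horizontal leg (remainder): d = 23.35 mm → contributes +2 593 123 mm⁴
Total I = 4 196 001 mm⁴.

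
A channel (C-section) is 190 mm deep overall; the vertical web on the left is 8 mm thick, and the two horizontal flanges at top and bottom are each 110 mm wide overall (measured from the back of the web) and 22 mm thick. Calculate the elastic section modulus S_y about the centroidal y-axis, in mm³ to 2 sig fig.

Split into non-overlapping primitives; take the origin at the lower-left of the bounding box.
Web: 8 × 190, A = 1 520 mm², x = 4 mm, Ī = 8 107 mm⁴.
Top flange (beyond web): 102 × 22, A = 2 244 mm², x = 59 mm, Ī = 1 945 548 mm⁴.
Bottom flange (beyond web): 102 × 22, A = 2 244 mm², x = 59 mm, Ī = 1 945 548 mm⁴.
Centroid: x̄ = ΣA·x / ΣA = 45.09 mm.
Transfer each piece to the centroidal y-axis using Ī + A·d² with d = x − 45.09:
  web: d = -41.09 mm → contributes +2 573 859 mm⁴
  top flange (beyond web): d = 13.91 mm → contributes +2 380 034 mm⁴
  bottom flange (beyond web): d = 13.91 mm → contributes +2 380 034 mm⁴
Total I = 7 333 927 mm⁴.
Extreme fibre distance c = 64.91 mm; S = I/c = 112 978 mm³.

S_y ≈ 1.1 × 10⁵ mm³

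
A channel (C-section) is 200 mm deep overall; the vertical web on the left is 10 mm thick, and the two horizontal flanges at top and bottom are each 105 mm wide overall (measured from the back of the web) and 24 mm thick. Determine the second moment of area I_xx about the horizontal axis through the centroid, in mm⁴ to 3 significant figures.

Break the section into simple shapes (no overlaps), measuring from the bottom-left corner of the bounding box.
Web: 10 × 200, A = 2 000 mm², y = 100 mm, Ī = 6 666 667 mm⁴.
Top flange (beyond web): 95 × 24, A = 2 280 mm², y = 188 mm, Ī = 109 440 mm⁴.
Bottom flange (beyond web): 95 × 24, A = 2 280 mm², y = 12 mm, Ī = 109 440 mm⁴.
By symmetry the centroid is at mid-height, ȳ = 100 mm.
Transfer each piece to the horizontal axis through the centroid using Ī + A·d² with d = y − 100:
  web: d = 0 mm → contributes +6 666 667 mm⁴
  top flange (beyond web): d = 88 mm → contributes +17 765 760 mm⁴
  bottom flange (beyond web): d = -88 mm → contributes +17 765 760 mm⁴
Total I = 42 198 187 mm⁴.

I_xx ≈ 4.22 × 10⁷ mm⁴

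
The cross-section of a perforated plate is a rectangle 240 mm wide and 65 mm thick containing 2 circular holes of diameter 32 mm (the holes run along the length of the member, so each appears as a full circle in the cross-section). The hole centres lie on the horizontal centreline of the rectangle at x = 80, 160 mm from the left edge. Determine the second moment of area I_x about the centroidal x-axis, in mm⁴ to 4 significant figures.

Decompose the section into non-overlapping parts with the origin at the bottom-left of its bounding rectangle.
Plate: 240 × 65, A = 15 600 mm², y = 32.5 mm, Ī = 5 492 500 mm⁴.
Hole 1 (subtracted): ⌀32, A = 804.248 mm², y = 32.5 mm, Ī = 51471.9 mm⁴.
Hole 2 (subtracted): ⌀32, A = 804.248 mm², y = 32.5 mm, Ī = 51471.9 mm⁴.
By symmetry the centroid is at mid-height, ȳ = 32.5 mm.
All pieces are centred on the centroidal x-axis, so I = ΣĪ (holes subtracted) = 5 389 556 mm⁴.

I_x ≈ 5.390 × 10⁶ mm⁴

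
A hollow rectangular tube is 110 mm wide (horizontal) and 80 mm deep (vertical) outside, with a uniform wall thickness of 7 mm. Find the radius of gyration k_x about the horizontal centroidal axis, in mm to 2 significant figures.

k_x ≈ 31 mm

Break the section into simple shapes (no overlaps), measuring from the bottom-left corner of the bounding box.
Outer rectangle: 110 × 80, A = 8 800 mm², y = 40 mm, Ī = 4 693 333 mm⁴.
Inner void (subtracted): 96 × 66, A = 6 336 mm², y = 40 mm, Ī = 2 299 968 mm⁴.
By symmetry the centroid is at mid-height, ȳ = 40 mm.
All pieces are centred on the horizontal centroidal axis, so I = ΣĪ (holes subtracted) = 2 393 365 mm⁴.
Radius of gyration: k = √(I/A) = √(2 393 365 / 2 464) = 31.17 mm.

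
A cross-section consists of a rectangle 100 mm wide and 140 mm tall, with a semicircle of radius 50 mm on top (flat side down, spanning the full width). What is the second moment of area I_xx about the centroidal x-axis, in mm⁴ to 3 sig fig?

I_xx ≈ 4.91 × 10⁷ mm⁴

Split into non-overlapping primitives; take the origin at the lower-left of the bounding box.
Rectangular body: 100 × 140, A = 14 000 mm², y = 70 mm, Ī = 22 866 667 mm⁴.
Semicircular cap: semicircle r = 50, A = 3 927 mm², y = 161.22 mm, Ī = 685 981 mm⁴.
Centroid: ȳ = ΣA·y / ΣA = 89.982 mm.
Transfer each piece to the centroidal x-axis using Ī + A·d² with d = y − 89.982:
  rectangular body: d = -19.982 mm → contributes +28 456 765 mm⁴
  semicircular cap: d = 71.238 mm → contributes +20 615 076 mm⁴
Total I = 49 071 841 mm⁴.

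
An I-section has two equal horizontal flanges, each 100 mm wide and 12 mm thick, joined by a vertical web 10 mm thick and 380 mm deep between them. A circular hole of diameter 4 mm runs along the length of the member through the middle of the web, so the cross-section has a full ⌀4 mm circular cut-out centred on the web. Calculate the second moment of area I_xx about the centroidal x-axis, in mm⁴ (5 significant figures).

Break the section into simple shapes (no overlaps), measuring from the bottom-left corner of the bounding box.
Bottom flange: 100 × 12, A = 1 200 mm², y = 6 mm, Ī = 14 400 mm⁴.
Web: 10 × 380, A = 3 800 mm², y = 202 mm, Ī = 45 726 667 mm⁴.
Top flange: 100 × 12, A = 1 200 mm², y = 398 mm, Ī = 14 400 mm⁴.
Hole (subtracted): ⌀4, A = 12.56637 mm², y = 202 mm, Ī = 12.56637 mm⁴.
By symmetry the centroid is at mid-height, ȳ = 202 mm.
Transfer each piece to the centroidal x-axis using Ī + A·d² with d = y − 202:
  bottom flange: d = -196 mm → contributes +46 113 600 mm⁴
  web: d = 0 mm → contributes +45 726 667 mm⁴
  top flange: d = 196 mm → contributes +46 113 600 mm⁴
  hole: d = 0 mm → contributes −12.56637 mm⁴
Total I = 137 953 854 mm⁴.

I_xx ≈ 1.3795 × 10⁸ mm⁴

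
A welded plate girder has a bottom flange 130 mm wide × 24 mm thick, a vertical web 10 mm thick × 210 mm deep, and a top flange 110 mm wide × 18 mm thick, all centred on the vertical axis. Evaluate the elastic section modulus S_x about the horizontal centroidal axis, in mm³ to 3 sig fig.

S_x ≈ 5.18 × 10⁵ mm³

Decompose the section into non-overlapping parts with the origin at the bottom-left of its bounding rectangle.
Bottom plate: 130 × 24, A = 3 120 mm², y = 12 mm, Ī = 149 760 mm⁴.
Web plate: 10 × 210, A = 2 100 mm², y = 129 mm, Ī = 7 717 500 mm⁴.
Top plate: 110 × 18, A = 1 980 mm², y = 243 mm, Ī = 53 460 mm⁴.
Centroid: ȳ = ΣA·y / ΣA = 109.65 mm.
Transfer each piece to the horizontal centroidal axis using Ī + A·d² with d = y − 109.65:
  bottom plate: d = -97.65 mm → contributes +29 900 590 mm⁴
  web plate: d = 19.35 mm → contributes +8 503 787 mm⁴
  top plate: d = 133.35 mm → contributes +35 262 261 mm⁴
Total I = 73 666 638 mm⁴.
Extreme fibre distance c = 142.35 mm; S = I/c = 517 504 mm³.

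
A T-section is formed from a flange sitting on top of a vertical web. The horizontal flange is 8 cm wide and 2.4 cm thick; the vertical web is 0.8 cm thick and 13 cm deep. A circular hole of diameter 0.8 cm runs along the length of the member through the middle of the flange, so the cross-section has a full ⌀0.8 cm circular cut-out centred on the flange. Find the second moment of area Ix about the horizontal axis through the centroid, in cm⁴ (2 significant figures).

Ix ≈ 550 cm⁴

Split into non-overlapping primitives; take the origin at the lower-left of the bounding box.
Flange: 8 × 2.4, A = 19.2 cm², y = 14.2 cm, Ī = 9.216 cm⁴.
Web: 0.8 × 13, A = 10.4 cm², y = 6.5 cm, Ī = 146.5 cm⁴.
Hole (subtracted): ⌀0.8, A = 0.5027 cm², y = 14.2 cm, Ī = 0.02011 cm⁴.
Centroid: ȳ = ΣA·y / ΣA = 11.45 cm.
Transfer each piece to the horizontal axis through the centroid using Ī + A·d² with d = y − 11.45:
  flange: d = 2.752 cm → contributes +154.6 cm⁴
  web: d = -4.948 cm → contributes +401.1 cm⁴
  hole: d = 2.752 cm → contributes −3.827 cm⁴
Total I = 551.9 cm⁴.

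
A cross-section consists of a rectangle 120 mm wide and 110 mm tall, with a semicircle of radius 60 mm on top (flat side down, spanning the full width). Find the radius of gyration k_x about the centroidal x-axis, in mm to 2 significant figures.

k_x ≈ 46 mm

Split into non-overlapping primitives; take the origin at the lower-left of the bounding box.
Rectangular body: 120 × 110, A = 13 200 mm², y = 55 mm, Ī = 13 310 000 mm⁴.
Semicircular cap: semicircle r = 60, A = 5 655 mm², y = 135.5 mm, Ī = 1 422 450 mm⁴.
Centroid: ȳ = ΣA·y / ΣA = 79.13 mm.
Transfer each piece to the centroidal x-axis using Ī + A·d² with d = y − 79.13:
  rectangular body: d = -24.13 mm → contributes +20 997 472 mm⁴
  semicircular cap: d = 56.33 mm → contributes +19 367 104 mm⁴
Total I = 40 364 575 mm⁴.
Radius of gyration: k = √(I/A) = √(40 364 575 / 18 855) = 46.27 mm.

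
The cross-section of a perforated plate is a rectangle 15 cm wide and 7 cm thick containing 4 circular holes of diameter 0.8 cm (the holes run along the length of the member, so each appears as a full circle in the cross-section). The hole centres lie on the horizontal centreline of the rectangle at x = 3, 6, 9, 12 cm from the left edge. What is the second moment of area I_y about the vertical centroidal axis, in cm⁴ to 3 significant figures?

I_y ≈ 1950 cm⁴

Split into non-overlapping primitives; take the origin at the lower-left of the bounding box.
Plate: 15 × 7, A = 105 cm², x = 7.5 cm, Ī = 1968.8 cm⁴.
Hole 1 (subtracted): ⌀0.8, A = 0.50265 cm², x = 3 cm, Ī = 0.020106 cm⁴.
Hole 2 (subtracted): ⌀0.8, A = 0.50265 cm², x = 6 cm, Ī = 0.020106 cm⁴.
Hole 3 (subtracted): ⌀0.8, A = 0.50265 cm², x = 9 cm, Ī = 0.020106 cm⁴.
Hole 4 (subtracted): ⌀0.8, A = 0.50265 cm², x = 12 cm, Ī = 0.020106 cm⁴.
By symmetry the centroid is at mid-width, x̄ = 7.5 cm.
Transfer each piece to the vertical centroidal axis using Ī + A·d² with d = x − 7.5:
  plate: d = 0 cm → contributes +1968.8 cm⁴
  hole 1: d = -4.5 cm → contributes −10.199 cm⁴
  hole 2: d = -1.5 cm → contributes −1.1511 cm⁴
  hole 3: d = 1.5 cm → contributes −1.1511 cm⁴
  hole 4: d = 4.5 cm → contributes −10.199 cm⁴
Total I = 1946.1 cm⁴.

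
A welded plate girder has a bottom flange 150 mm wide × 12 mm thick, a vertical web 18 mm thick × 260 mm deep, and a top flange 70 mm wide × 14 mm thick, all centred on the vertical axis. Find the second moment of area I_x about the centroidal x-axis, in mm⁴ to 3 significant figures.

I_x ≈ 7.65 × 10⁷ mm⁴

Break the section into simple shapes (no overlaps), measuring from the bottom-left corner of the bounding box.
Bottom plate: 150 × 12, A = 1 800 mm², y = 6 mm, Ī = 21 600 mm⁴.
Web plate: 18 × 260, A = 4 680 mm², y = 142 mm, Ī = 26 364 000 mm⁴.
Top plate: 70 × 14, A = 980 mm², y = 279 mm, Ī = 16 007 mm⁴.
Centroid: ȳ = ΣA·y / ΣA = 127.18 mm.
Transfer each piece to the centroidal x-axis using Ī + A·d² with d = y − 127.18:
  bottom plate: d = -121.18 mm → contributes +26 454 872 mm⁴
  web plate: d = 14.818 mm → contributes +27 391 560 mm⁴
  top plate: d = 151.82 mm → contributes +22 603 647 mm⁴
Total I = 76 450 079 mm⁴.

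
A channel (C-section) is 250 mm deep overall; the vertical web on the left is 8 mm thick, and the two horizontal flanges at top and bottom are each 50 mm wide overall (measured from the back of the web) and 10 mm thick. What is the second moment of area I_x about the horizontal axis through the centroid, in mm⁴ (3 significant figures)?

Break the section into simple shapes (no overlaps), measuring from the bottom-left corner of the bounding box.
Web: 8 × 250, A = 2 000 mm², y = 125 mm, Ī = 10 416 667 mm⁴.
Top flange (beyond web): 42 × 10, A = 420 mm², y = 245 mm, Ī = 3 500 mm⁴.
Bottom flange (beyond web): 42 × 10, A = 420 mm², y = 5 mm, Ī = 3 500 mm⁴.
By symmetry the centroid is at mid-height, ȳ = 125 mm.
Transfer each piece to the horizontal axis through the centroid using Ī + A·d² with d = y − 125:
  web: d = 0 mm → contributes +10 416 667 mm⁴
  top flange (beyond web): d = 120 mm → contributes +6 051 500 mm⁴
  bottom flange (beyond web): d = -120 mm → contributes +6 051 500 mm⁴
Total I = 22 519 667 mm⁴.

I_x ≈ 2.25 × 10⁷ mm⁴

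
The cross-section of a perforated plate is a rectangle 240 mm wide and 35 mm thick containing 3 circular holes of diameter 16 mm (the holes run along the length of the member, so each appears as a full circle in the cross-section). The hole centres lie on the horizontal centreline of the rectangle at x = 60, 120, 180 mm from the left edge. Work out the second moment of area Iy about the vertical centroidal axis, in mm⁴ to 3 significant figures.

Iy ≈ 3.89 × 10⁷ mm⁴

Treat the section as a set of non-overlapping primitives; coordinates are from the bounding-box lower-left.
Plate: 240 × 35, A = 8 400 mm², x = 120 mm, Ī = 40 320 000 mm⁴.
Hole 1 (subtracted): ⌀16, A = 201.06 mm², x = 60 mm, Ī = 3 217 mm⁴.
Hole 2 (subtracted): ⌀16, A = 201.06 mm², x = 120 mm, Ī = 3 217 mm⁴.
Hole 3 (subtracted): ⌀16, A = 201.06 mm², x = 180 mm, Ī = 3 217 mm⁴.
By symmetry the centroid is at mid-width, x̄ = 120 mm.
Transfer each piece to the vertical centroidal axis using Ī + A·d² with d = x − 120:
  plate: d = 0 mm → contributes +40 320 000 mm⁴
  hole 1: d = -60 mm → contributes −727 040 mm⁴
  hole 2: d = 0 mm → contributes −3 217 mm⁴
  hole 3: d = 60 mm → contributes −727 040 mm⁴
Total I = 38 862 703 mm⁴.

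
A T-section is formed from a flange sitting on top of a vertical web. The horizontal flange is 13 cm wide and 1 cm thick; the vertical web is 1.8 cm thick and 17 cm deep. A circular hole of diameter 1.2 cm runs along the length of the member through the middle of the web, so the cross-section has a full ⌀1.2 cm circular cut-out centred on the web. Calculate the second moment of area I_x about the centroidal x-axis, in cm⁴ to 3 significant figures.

I_x ≈ 1470 cm⁴

Treat the section as a set of non-overlapping primitives; coordinates are from the bounding-box lower-left.
Flange: 13 × 1, A = 13 cm², y = 17.5 cm, Ī = 1.0833 cm⁴.
Web: 1.8 × 17, A = 30.6 cm², y = 8.5 cm, Ī = 736.95 cm⁴.
Hole (subtracted): ⌀1.2, A = 1.131 cm², y = 8.5 cm, Ī = 0.10179 cm⁴.
Centroid: ȳ = ΣA·y / ΣA = 11.255 cm.
Transfer each piece to the centroidal x-axis using Ī + A·d² with d = y − 11.255:
  flange: d = 6.2451 cm → contributes +508.09 cm⁴
  web: d = -2.7549 cm → contributes +969.2 cm⁴
  hole: d = -2.7549 cm → contributes −8.6856 cm⁴
Total I = 1468.6 cm⁴.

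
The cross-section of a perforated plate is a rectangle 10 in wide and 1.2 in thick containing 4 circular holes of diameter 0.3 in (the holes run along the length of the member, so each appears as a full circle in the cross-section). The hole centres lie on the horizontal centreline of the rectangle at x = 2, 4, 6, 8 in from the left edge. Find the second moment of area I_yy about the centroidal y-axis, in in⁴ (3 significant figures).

I_yy ≈ 98.6 in⁴

Decompose the section into non-overlapping parts with the origin at the bottom-left of its bounding rectangle.
Plate: 10 × 1.2, A = 12 in², x = 5 in, Ī = 100 in⁴.
Hole 1 (subtracted): ⌀0.3, A = 0.070686 in², x = 2 in, Ī = 0.00039761 in⁴.
Hole 2 (subtracted): ⌀0.3, A = 0.070686 in², x = 4 in, Ī = 0.00039761 in⁴.
Hole 3 (subtracted): ⌀0.3, A = 0.070686 in², x = 6 in, Ī = 0.00039761 in⁴.
Hole 4 (subtracted): ⌀0.3, A = 0.070686 in², x = 8 in, Ī = 0.00039761 in⁴.
By symmetry the centroid is at mid-width, x̄ = 5 in.
Transfer each piece to the centroidal y-axis using Ī + A·d² with d = x − 5:
  plate: d = 0 in → contributes +100 in⁴
  hole 1: d = -3 in → contributes −0.63657 in⁴
  hole 2: d = -1 in → contributes −0.071083 in⁴
  hole 3: d = 1 in → contributes −0.071083 in⁴
  hole 4: d = 3 in → contributes −0.63657 in⁴
Total I = 98.585 in⁴.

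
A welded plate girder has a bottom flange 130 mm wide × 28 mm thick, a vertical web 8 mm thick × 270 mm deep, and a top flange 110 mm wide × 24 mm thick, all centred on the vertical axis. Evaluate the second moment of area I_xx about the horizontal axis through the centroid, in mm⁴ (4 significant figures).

I_xx ≈ 1.485 × 10⁸ mm⁴

Split into non-overlapping primitives; take the origin at the lower-left of the bounding box.
Bottom plate: 130 × 28, A = 3 640 mm², y = 14 mm, Ī = 237 813 mm⁴.
Web plate: 8 × 270, A = 2 160 mm², y = 163 mm, Ī = 13 122 000 mm⁴.
Top plate: 110 × 24, A = 2 640 mm², y = 310 mm, Ī = 126 720 mm⁴.
Centroid: ȳ = ΣA·y / ΣA = 144.72 mm.
Transfer each piece to the horizontal axis through the centroid using Ī + A·d² with d = y − 144.72:
  bottom plate: d = -130.72 mm → contributes +62 437 469 mm⁴
  web plate: d = 18.2796 mm → contributes +13 843 752 mm⁴
  top plate: d = 165.28 mm → contributes +72 244 532 mm⁴
Total I = 148 525 753 mm⁴.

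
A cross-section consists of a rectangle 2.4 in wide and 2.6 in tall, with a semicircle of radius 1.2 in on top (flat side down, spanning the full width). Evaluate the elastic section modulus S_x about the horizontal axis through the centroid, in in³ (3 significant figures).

Break the section into simple shapes (no overlaps), measuring from the bottom-left corner of the bounding box.
Rectangular body: 2.4 × 2.6, A = 6.24 in², y = 1.3 in, Ī = 3.5152 in⁴.
Semicircular cap: semicircle r = 1.2, A = 2.2619 in², y = 3.1093 in, Ī = 0.22759 in⁴.
Centroid: ȳ = ΣA·y / ΣA = 1.7814 in.
Transfer each piece to the horizontal axis through the centroid using Ī + A·d² with d = y − 1.7814:
  rectangular body: d = -0.48136 in → contributes +4.9611 in⁴
  semicircular cap: d = 1.3279 in → contributes +4.2163 in⁴
Total I = 9.1774 in⁴.
Extreme fibre distance c = 2.0186 in; S = I/c = 4.5463 in³.

S_x ≈ 4.55 in³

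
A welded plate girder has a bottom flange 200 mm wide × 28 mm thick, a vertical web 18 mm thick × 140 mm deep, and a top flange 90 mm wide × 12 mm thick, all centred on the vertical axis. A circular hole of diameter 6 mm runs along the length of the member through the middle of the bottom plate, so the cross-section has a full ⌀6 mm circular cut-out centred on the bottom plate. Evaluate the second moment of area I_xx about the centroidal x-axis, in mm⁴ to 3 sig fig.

I_xx ≈ 3.38 × 10⁷ mm⁴

Decompose the section into non-overlapping parts with the origin at the bottom-left of its bounding rectangle.
Bottom plate: 200 × 28, A = 5 600 mm², y = 14 mm, Ī = 365 867 mm⁴.
Web plate: 18 × 140, A = 2 520 mm², y = 98 mm, Ī = 4 116 000 mm⁴.
Top plate: 90 × 12, A = 1 080 mm², y = 174 mm, Ī = 12 960 mm⁴.
Hole (subtracted): ⌀6, A = 28.274 mm², y = 14 mm, Ī = 63.617 mm⁴.
Centroid: ȳ = ΣA·y / ΣA = 55.92 mm.
Transfer each piece to the centroidal x-axis using Ī + A·d² with d = y − 55.92:
  bottom plate: d = -41.92 mm → contributes +10 206 735 mm⁴
  web plate: d = 42.08 mm → contributes +8 578 201 mm⁴
  top plate: d = 118.08 mm → contributes +15 071 242 mm⁴
  hole: d = -41.92 mm → contributes −49 750 mm⁴
Total I = 33 806 429 mm⁴.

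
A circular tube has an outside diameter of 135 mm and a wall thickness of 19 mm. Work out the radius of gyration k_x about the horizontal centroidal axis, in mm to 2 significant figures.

k_x ≈ 42 mm

Split into non-overlapping primitives; take the origin at the lower-left of the bounding box.
Outer circle: ⌀135, A = 14 314 mm², y = 67.5 mm, Ī = 16 304 406 mm⁴.
Bore (subtracted): ⌀97, A = 7 390 mm², y = 67.5 mm, Ī = 4 345 671 mm⁴.
By symmetry the centroid is at mid-height, ȳ = 67.5 mm.
All pieces are centred on the horizontal centroidal axis, so I = ΣĪ (holes subtracted) = 11 958 735 mm⁴.
Radius of gyration: k = √(I/A) = √(11 958 735 / 6 924) = 41.56 mm.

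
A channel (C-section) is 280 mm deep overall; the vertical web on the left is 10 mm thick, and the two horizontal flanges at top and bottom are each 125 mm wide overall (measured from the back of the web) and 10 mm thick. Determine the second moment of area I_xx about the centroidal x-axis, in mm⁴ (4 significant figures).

I_xx ≈ 6.023 × 10⁷ mm⁴

Decompose the section into non-overlapping parts with the origin at the bottom-left of its bounding rectangle.
Web: 10 × 280, A = 2 800 mm², y = 140 mm, Ī = 18 293 333 mm⁴.
Top flange (beyond web): 115 × 10, A = 1 150 mm², y = 275 mm, Ī = 9583.33 mm⁴.
Bottom flange (beyond web): 115 × 10, A = 1 150 mm², y = 5 mm, Ī = 9583.33 mm⁴.
By symmetry the centroid is at mid-height, ȳ = 140 mm.
Transfer each piece to the centroidal x-axis using Ī + A·d² with d = y − 140:
  web: d = 0 mm → contributes +18 293 333 mm⁴
  top flange (beyond web): d = 135 mm → contributes +20 968 333 mm⁴
  bottom flange (beyond web): d = -135 mm → contributes +20 968 333 mm⁴
Total I = 60 230 000 mm⁴.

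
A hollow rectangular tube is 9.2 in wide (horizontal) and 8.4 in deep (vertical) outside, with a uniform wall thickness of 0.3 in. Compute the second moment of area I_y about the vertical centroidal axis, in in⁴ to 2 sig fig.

I_y ≈ 130 in⁴

Treat the section as a set of non-overlapping primitives; coordinates are from the bounding-box lower-left.
Outer rectangle: 9.2 × 8.4, A = 77.28 in², x = 4.6 in, Ī = 545.1 in⁴.
Inner void (subtracted): 8.6 × 7.8, A = 67.08 in², x = 4.6 in, Ī = 413.4 in⁴.
By symmetry the centroid is at mid-width, x̄ = 4.6 in.
All pieces are centred on the vertical centroidal axis, so I = ΣĪ (holes subtracted) = 131.6 in⁴.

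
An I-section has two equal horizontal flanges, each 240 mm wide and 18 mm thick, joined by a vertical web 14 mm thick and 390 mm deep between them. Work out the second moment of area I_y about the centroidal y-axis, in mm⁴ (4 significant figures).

Decompose the section into non-overlapping parts with the origin at the bottom-left of its bounding rectangle.
Bottom flange: 240 × 18, A = 4 320 mm², x = 120 mm, Ī = 20 736 000 mm⁴.
Web: 14 × 390, A = 5 460 mm², x = 120 mm, Ī = 89 180 mm⁴.
Top flange: 240 × 18, A = 4 320 mm², x = 120 mm, Ī = 20 736 000 mm⁴.
By symmetry the centroid is at mid-width, x̄ = 120 mm.
All pieces are centred on the centroidal y-axis, so I = ΣĪ = 41 561 180 mm⁴.

I_y ≈ 4.156 × 10⁷ mm⁴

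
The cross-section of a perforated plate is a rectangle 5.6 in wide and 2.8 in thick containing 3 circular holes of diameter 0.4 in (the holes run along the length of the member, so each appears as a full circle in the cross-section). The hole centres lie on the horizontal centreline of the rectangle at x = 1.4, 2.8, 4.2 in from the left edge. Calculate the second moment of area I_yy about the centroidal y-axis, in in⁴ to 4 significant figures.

Split into non-overlapping primitives; take the origin at the lower-left of the bounding box.
Plate: 5.6 × 2.8, A = 15.68 in², x = 2.8 in, Ī = 40.9771 in⁴.
Hole 1 (subtracted): ⌀0.4, A = 0.125664 in², x = 1.4 in, Ī = 0.00125664 in⁴.
Hole 2 (subtracted): ⌀0.4, A = 0.125664 in², x = 2.8 in, Ī = 0.00125664 in⁴.
Hole 3 (subtracted): ⌀0.4, A = 0.125664 in², x = 4.2 in, Ī = 0.00125664 in⁴.
By symmetry the centroid is at mid-width, x̄ = 2.8 in.
Transfer each piece to the centroidal y-axis using Ī + A·d² with d = x − 2.8:
  plate: d = 0 in → contributes +40.9771 in⁴
  hole 1: d = -1.4 in → contributes −0.247558 in⁴
  hole 2: d = 0 in → contributes −0.00125664 in⁴
  hole 3: d = 1.4 in → contributes −0.247558 in⁴
Total I = 40.4807 in⁴.

I_yy ≈ 40.48 in⁴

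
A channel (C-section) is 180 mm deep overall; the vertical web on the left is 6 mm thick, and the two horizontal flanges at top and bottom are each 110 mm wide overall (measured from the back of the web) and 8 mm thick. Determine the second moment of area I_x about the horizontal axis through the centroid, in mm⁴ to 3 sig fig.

Decompose the section into non-overlapping parts with the origin at the bottom-left of its bounding rectangle.
Web: 6 × 180, A = 1 080 mm², y = 90 mm, Ī = 2 916 000 mm⁴.
Top flange (beyond web): 104 × 8, A = 832 mm², y = 176 mm, Ī = 4437.3 mm⁴.
Bottom flange (beyond web): 104 × 8, A = 832 mm², y = 4 mm, Ī = 4437.3 mm⁴.
By symmetry the centroid is at mid-height, ȳ = 90 mm.
Transfer each piece to the horizontal axis through the centroid using Ī + A·d² with d = y − 90:
  web: d = 0 mm → contributes +2 916 000 mm⁴
  top flange (beyond web): d = 86 mm → contributes +6 157 909 mm⁴
  bottom flange (beyond web): d = -86 mm → contributes +6 157 909 mm⁴
Total I = 15 231 819 mm⁴.

I_x ≈ 1.52 × 10⁷ mm⁴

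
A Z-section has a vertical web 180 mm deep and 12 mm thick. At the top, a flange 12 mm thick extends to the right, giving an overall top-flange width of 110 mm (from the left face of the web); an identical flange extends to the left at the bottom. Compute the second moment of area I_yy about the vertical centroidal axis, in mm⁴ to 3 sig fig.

I_yy ≈ 9.02 × 10⁶ mm⁴

Split into non-overlapping primitives; take the origin at the lower-left of the bounding box.
Web: 12 × 180, A = 2 160 mm², x = 104 mm, Ī = 25 920 mm⁴.
Top flange (beyond web): 98 × 12, A = 1 176 mm², x = 159 mm, Ī = 941 192 mm⁴.
Bottom flange (beyond web): 98 × 12, A = 1 176 mm², x = 49 mm, Ī = 941 192 mm⁴.
Centroid: x̄ = ΣA·x / ΣA = 104 mm.
Transfer each piece to the vertical centroidal axis using Ī + A·d² with d = x − 104:
  web: d = 0 mm → contributes +25 920 mm⁴
  top flange (beyond web): d = 55 mm → contributes +4 498 592 mm⁴
  bottom flange (beyond web): d = -55 mm → contributes +4 498 592 mm⁴
Total I = 9 023 104 mm⁴.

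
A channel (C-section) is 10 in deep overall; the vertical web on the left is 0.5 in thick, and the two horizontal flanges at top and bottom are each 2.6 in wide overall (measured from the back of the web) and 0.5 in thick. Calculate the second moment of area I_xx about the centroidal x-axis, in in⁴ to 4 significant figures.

I_xx ≈ 89.09 in⁴

Break the section into simple shapes (no overlaps), measuring from the bottom-left corner of the bounding box.
Web: 0.5 × 10, A = 5 in², y = 5 in, Ī = 41.6667 in⁴.
Top flange (beyond web): 2.1 × 0.5, A = 1.05 in², y = 9.75 in, Ī = 0.021875 in⁴.
Bottom flange (beyond web): 2.1 × 0.5, A = 1.05 in², y = 0.25 in, Ī = 0.021875 in⁴.
By symmetry the centroid is at mid-height, ȳ = 5 in.
Transfer each piece to the centroidal x-axis using Ī + A·d² with d = y − 5:
  web: d = 0 in → contributes +41.6667 in⁴
  top flange (beyond web): d = 4.75 in → contributes +23.7125 in⁴
  bottom flange (beyond web): d = -4.75 in → contributes +23.7125 in⁴
Total I = 89.0917 in⁴.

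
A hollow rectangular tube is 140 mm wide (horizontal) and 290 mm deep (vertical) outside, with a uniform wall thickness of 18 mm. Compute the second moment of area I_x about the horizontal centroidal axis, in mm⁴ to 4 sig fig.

Break the section into simple shapes (no overlaps), measuring from the bottom-left corner of the bounding box.
Outer rectangle: 140 × 290, A = 40 600 mm², y = 145 mm, Ī = 284 538 333 mm⁴.
Inner void (subtracted): 104 × 254, A = 26 416 mm², y = 145 mm, Ī = 142 021 221 mm⁴.
By symmetry the centroid is at mid-height, ȳ = 145 mm.
All pieces are centred on the horizontal centroidal axis, so I = ΣĪ (holes subtracted) = 142 517 112 mm⁴.

I_x ≈ 1.425 × 10⁸ mm⁴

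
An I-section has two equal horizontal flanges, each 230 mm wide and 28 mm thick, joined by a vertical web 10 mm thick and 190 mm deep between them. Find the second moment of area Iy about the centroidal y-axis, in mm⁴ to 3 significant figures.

Iy ≈ 5.68 × 10⁷ mm⁴

Split into non-overlapping primitives; take the origin at the lower-left of the bounding box.
Bottom flange: 230 × 28, A = 6 440 mm², x = 115 mm, Ī = 28 389 667 mm⁴.
Web: 10 × 190, A = 1 900 mm², x = 115 mm, Ī = 15 833 mm⁴.
Top flange: 230 × 28, A = 6 440 mm², x = 115 mm, Ī = 28 389 667 mm⁴.
By symmetry the centroid is at mid-width, x̄ = 115 mm.
All pieces are centred on the centroidal y-axis, so I = ΣĪ = 56 795 167 mm⁴.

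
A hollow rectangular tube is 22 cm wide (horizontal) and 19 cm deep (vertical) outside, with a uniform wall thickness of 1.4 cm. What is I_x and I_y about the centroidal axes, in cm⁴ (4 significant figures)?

I_x ≈ 5772 cm⁴, I_y ≈ 7304 cm⁴

Treat the section as a set of non-overlapping primitives; coordinates are from the bounding-box lower-left.
Outer rectangle: 22 × 19, A = 418 cm², y = 9.5 cm, Ī = 12574.8 cm⁴.
Inner void (subtracted): 19.2 × 16.2, A = 311.04 cm², y = 9.5 cm, Ī = 6802.44 cm⁴.
By symmetry the centroid is at mid-height, ȳ = 9.5 cm.
All pieces are centred on the centroidal x-axis, so I = ΣĪ (holes subtracted) = 5772.39 cm⁴.
Repeating about the centroidal y-axis gives I_y = 7304.18 cm⁴.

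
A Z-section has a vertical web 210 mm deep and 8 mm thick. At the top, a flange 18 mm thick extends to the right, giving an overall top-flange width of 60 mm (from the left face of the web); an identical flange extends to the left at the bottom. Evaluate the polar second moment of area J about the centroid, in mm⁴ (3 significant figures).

J ≈ 2.56 × 10⁷ mm⁴

Split into non-overlapping primitives; take the origin at the lower-left of the bounding box.
Web: 8 × 210, A = 1 680 mm², y = 105 mm, Ī = 6 174 000 mm⁴.
Top flange (beyond web): 52 × 18, A = 936 mm², y = 201 mm, Ī = 25 272 mm⁴.
Bottom flange (beyond web): 52 × 18, A = 936 mm², y = 9 mm, Ī = 25 272 mm⁴.
Centroid: ȳ = ΣA·y / ΣA = 105 mm.
Transfer each piece to the centroidal x-axis using Ī + A·d² with d = y − 105:
  web: d = 0 mm → contributes +6 174 000 mm⁴
  top flange (beyond web): d = 96 mm → contributes +8 651 448 mm⁴
  bottom flange (beyond web): d = -96 mm → contributes +8 651 448 mm⁴
Total I = 23 476 896 mm⁴.
For the y-axis: x̄ = 56 mm.
Repeating about the centroidal y-axis gives I_y = 2 115 584 mm⁴.
Polar second moment: J = I_x + I_y = 25 592 480 mm⁴.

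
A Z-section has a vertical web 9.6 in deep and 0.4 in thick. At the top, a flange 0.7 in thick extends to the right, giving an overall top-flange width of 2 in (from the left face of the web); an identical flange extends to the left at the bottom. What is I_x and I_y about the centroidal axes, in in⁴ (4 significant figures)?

I_x ≈ 73.94 in⁴, I_y ≈ 2.769 in⁴

Decompose the section into non-overlapping parts with the origin at the bottom-left of its bounding rectangle.
Web: 0.4 × 9.6, A = 3.84 in², y = 4.8 in, Ī = 29.4912 in⁴.
Top flange (beyond web): 1.6 × 0.7, A = 1.12 in², y = 9.25 in, Ī = 0.0457333 in⁴.
Bottom flange (beyond web): 1.6 × 0.7, A = 1.12 in², y = 0.35 in, Ī = 0.0457333 in⁴.
Centroid: ȳ = ΣA·y / ΣA = 4.8 in.
Transfer each piece to the centroidal x-axis using Ī + A·d² with d = y − 4.8:
  web: d = 0 in → contributes +29.4912 in⁴
  top flange (beyond web): d = 4.45 in → contributes +22.2245 in⁴
  bottom flange (beyond web): d = -4.45 in → contributes +22.2245 in⁴
Total I = 73.9403 in⁴.
For the y-axis: x̄ = 1.8 in.
Repeating about the centroidal y-axis gives I_y = 2.76907 in⁴.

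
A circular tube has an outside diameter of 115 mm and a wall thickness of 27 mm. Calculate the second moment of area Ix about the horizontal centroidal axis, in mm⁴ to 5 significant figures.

Ix ≈ 7.9058 × 10⁶ mm⁴

Split into non-overlapping primitives; take the origin at the lower-left of the bounding box.
Outer circle: ⌀115, A = 10386.89 mm², y = 57.5 mm, Ī = 8 585 414 mm⁴.
Bore (subtracted): ⌀61, A = 2922.467 mm², y = 57.5 mm, Ī = 679656.1 mm⁴.
By symmetry the centroid is at mid-height, ȳ = 57.5 mm.
All pieces are centred on the horizontal centroidal axis, so I = ΣĪ (holes subtracted) = 7 905 758 mm⁴.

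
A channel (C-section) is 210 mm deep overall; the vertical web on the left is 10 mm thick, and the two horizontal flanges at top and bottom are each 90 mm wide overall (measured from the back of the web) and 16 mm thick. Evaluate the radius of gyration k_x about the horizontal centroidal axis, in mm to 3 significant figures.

k_x ≈ 82.7 mm

Break the section into simple shapes (no overlaps), measuring from the bottom-left corner of the bounding box.
Web: 10 × 210, A = 2 100 mm², y = 105 mm, Ī = 7 717 500 mm⁴.
Top flange (beyond web): 80 × 16, A = 1 280 mm², y = 202 mm, Ī = 27 307 mm⁴.
Bottom flange (beyond web): 80 × 16, A = 1 280 mm², y = 8 mm, Ī = 27 307 mm⁴.
By symmetry the centroid is at mid-height, ȳ = 105 mm.
Transfer each piece to the horizontal centroidal axis using Ī + A·d² with d = y − 105:
  web: d = 0 mm → contributes +7 717 500 mm⁴
  top flange (beyond web): d = 97 mm → contributes +12 070 827 mm⁴
  bottom flange (beyond web): d = -97 mm → contributes +12 070 827 mm⁴
Total I = 31 859 153 mm⁴.
Radius of gyration: k = √(I/A) = √(31 859 153 / 4 660) = 82.685 mm.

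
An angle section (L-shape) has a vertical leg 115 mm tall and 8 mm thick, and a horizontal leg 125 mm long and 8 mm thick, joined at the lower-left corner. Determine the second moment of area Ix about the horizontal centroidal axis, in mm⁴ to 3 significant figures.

Decompose the section into non-overlapping parts with the origin at the bottom-left of its bounding rectangle.
Vertical leg: 8 × 115, A = 920 mm², y = 57.5 mm, Ī = 1 013 917 mm⁴.
Horizontal leg (remainder): 117 × 8, A = 936 mm², y = 4 mm, Ī = 4 992 mm⁴.
Centroid: ȳ = ΣA·y / ΣA = 30.519 mm.
Transfer each piece to the horizontal centroidal axis using Ī + A·d² with d = y − 30.519:
  vertical leg: d = 26.981 mm → contributes +1 683 633 mm⁴
  horizontal leg (remainder): d = -26.519 mm → contributes +663 261 mm⁴
Total I = 2 346 894 mm⁴.

Ix ≈ 2.35 × 10⁶ mm⁴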